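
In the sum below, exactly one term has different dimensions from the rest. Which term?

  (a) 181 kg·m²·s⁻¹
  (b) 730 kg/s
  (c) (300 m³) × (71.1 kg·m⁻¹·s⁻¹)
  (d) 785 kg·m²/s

Work out the base dimensions of each:
  (a) kg·m²·s⁻¹
  (b) kg·s⁻¹
  (c) [m³] · [kg·m⁻¹·s⁻¹] = kg·m²·s⁻¹
  (d) kg·m²·s⁻¹
All reduce to kg·m²·s⁻¹ except (b), which is kg·s⁻¹.

(b)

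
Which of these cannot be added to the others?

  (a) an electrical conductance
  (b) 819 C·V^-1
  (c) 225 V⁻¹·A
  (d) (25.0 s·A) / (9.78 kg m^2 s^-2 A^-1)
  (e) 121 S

(b)

Reduce each to base SI dimensions:
  (a) [electrical conductance] = kg⁻¹·m⁻²·s³·A²
  (b) C·V⁻¹ = s·A·(J·C⁻¹)⁻¹ = kg⁻¹·m⁻²·s⁴·A²
  (c) A·V⁻¹ = A·(J·C⁻¹)⁻¹ = kg⁻¹·m⁻²·s³·A²
  (d) [s·A] / [kg·m²·s⁻²·A⁻¹] = kg⁻¹·m⁻²·s³·A²
  (e) S = Ω⁻¹ = kg⁻¹·m⁻²·s³·A²
All reduce to kg⁻¹·m⁻²·s³·A² except (b), which is kg⁻¹·m⁻²·s⁴·A².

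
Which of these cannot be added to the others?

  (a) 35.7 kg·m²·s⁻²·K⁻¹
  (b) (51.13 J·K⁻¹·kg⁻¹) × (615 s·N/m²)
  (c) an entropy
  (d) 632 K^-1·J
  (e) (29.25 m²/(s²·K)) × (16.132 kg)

(b)

Reduce each to base SI dimensions:
  (a) kg·m²·s⁻²·K⁻¹
  (b) [m²·s⁻²·K⁻¹] · [kg·m⁻¹·s⁻¹] = kg·m·s⁻³·K⁻¹
  (c) [entropy] = kg·m²·s⁻²·K⁻¹
  (d) J·K⁻¹ = N·m·K⁻¹ = kg·m²·s⁻²·K⁻¹
  (e) [m²·s⁻²·K⁻¹] · [kg] = kg·m²·s⁻²·K⁻¹
All reduce to kg·m²·s⁻²·K⁻¹ except (b), which is kg·m·s⁻³·K⁻¹.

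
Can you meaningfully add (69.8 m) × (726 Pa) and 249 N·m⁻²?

In SI base units:
  (69.8 m) × (726 Pa):  [m] · [kg·m⁻¹·s⁻²] = kg·s⁻²
  249 N·m⁻²:  N·m⁻² = kg·m·s⁻²·m⁻² = kg·m⁻¹·s⁻²
kg·s⁻² ≠ kg·m⁻¹·s⁻², so they cannot be added.

No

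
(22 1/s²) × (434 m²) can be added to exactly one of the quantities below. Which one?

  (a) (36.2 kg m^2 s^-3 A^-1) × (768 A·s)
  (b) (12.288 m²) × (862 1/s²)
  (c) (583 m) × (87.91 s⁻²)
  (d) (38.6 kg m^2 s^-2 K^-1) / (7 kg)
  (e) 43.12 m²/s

Reference: [s⁻²] · [m²] = m²·s⁻².
Each option:
  (a) [kg·m²·s⁻³·A⁻¹] · [s·A] = kg·m²·s⁻²
  (b) [m²] · [s⁻²] = m²·s⁻²  ← same
  (c) [m] · [s⁻²] = m·s⁻²
  (d) [kg·m²·s⁻²·K⁻¹] / [kg] = m²·s⁻²·K⁻¹
  (e) m²·s⁻¹
Only (b) matches m²·s⁻².

(b)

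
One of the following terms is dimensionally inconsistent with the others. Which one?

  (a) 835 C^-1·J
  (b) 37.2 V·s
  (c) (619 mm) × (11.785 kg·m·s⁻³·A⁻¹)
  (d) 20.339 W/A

(b)

Reduce each to base SI dimensions:
  (a) J·C⁻¹ = N·m·(s·A)⁻¹ = kg·m²·s⁻³·A⁻¹
  (b) V·s = J·C⁻¹·s = kg·m²·s⁻²·A⁻¹
  (c) [m] · [kg·m·s⁻³·A⁻¹] = kg·m²·s⁻³·A⁻¹
  (d) W·A⁻¹ = J·s⁻¹·A⁻¹ = kg·m²·s⁻³·A⁻¹
All reduce to kg·m²·s⁻³·A⁻¹ except (b), which is kg·m²·s⁻²·A⁻¹.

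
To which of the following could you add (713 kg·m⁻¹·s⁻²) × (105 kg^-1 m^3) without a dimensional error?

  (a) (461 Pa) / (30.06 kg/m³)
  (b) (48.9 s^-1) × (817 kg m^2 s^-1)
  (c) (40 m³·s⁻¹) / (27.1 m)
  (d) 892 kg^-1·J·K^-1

(a)

Reference: [kg·m⁻¹·s⁻²] · [kg⁻¹·m³] = m²·s⁻².
Each option:
  (a) [kg·m⁻¹·s⁻²] / [kg·m⁻³] = m²·s⁻²  ← same
  (b) [s⁻¹] · [kg·m²·s⁻¹] = kg·m²·s⁻²
  (c) [m³·s⁻¹] / [m] = m²·s⁻¹
  (d) J·kg⁻¹·K⁻¹ = N·m·kg⁻¹·K⁻¹ = m²·s⁻²·K⁻¹
Only (a) matches m²·s⁻².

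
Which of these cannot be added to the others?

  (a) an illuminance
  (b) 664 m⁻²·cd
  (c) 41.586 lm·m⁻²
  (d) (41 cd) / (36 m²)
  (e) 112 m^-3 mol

In SI base units:
  (a) [illuminance] = m⁻²·cd
  (b) m⁻²·cd
  (c) lm·m⁻² = cd·m⁻² = m⁻²·cd
  (d) [cd] / [m²] = m⁻²·cd
  (e) m⁻³·mol
All reduce to m⁻²·cd except (e), which is m⁻³·mol.

(e)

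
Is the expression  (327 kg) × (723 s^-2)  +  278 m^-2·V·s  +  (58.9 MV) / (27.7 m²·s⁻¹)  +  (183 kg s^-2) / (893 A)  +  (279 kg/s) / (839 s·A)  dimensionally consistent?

Reduce each to base SI dimensions:
  (327 kg) × (723 s^-2):  [kg] · [s⁻²] = kg·s⁻²
  278 m^-2·V·s:  V·s·m⁻² = J·C⁻¹·s·m⁻² = kg·s⁻²·A⁻¹
  (58.9 MV) / (27.7 m²·s⁻¹):  [kg·m²·s⁻³·A⁻¹] / [m²·s⁻¹] = kg·s⁻²·A⁻¹
  (183 kg s^-2) / (893 A):  [kg·s⁻²] / [A] = kg·s⁻²·A⁻¹
  (279 kg/s) / (839 s·A):  [kg·s⁻¹] / [s·A] = kg·s⁻²·A⁻¹
The terms do not share a single dimension (kg·s⁻² vs kg·s⁻²·A⁻¹).

No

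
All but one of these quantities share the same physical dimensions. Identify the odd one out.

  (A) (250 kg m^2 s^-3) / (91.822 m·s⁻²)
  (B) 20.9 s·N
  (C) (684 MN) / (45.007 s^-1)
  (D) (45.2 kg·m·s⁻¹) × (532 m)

Dimensions:
  (A) [kg·m²·s⁻³] / [m·s⁻²] = kg·m·s⁻¹
  (B) N·s = kg·m·s⁻²·s = kg·m·s⁻¹
  (C) [kg·m·s⁻²] / [s⁻¹] = kg·m·s⁻¹
  (D) [kg·m·s⁻¹] · [m] = kg·m²·s⁻¹
All reduce to kg·m·s⁻¹ except (D), which is kg·m²·s⁻¹.

(D)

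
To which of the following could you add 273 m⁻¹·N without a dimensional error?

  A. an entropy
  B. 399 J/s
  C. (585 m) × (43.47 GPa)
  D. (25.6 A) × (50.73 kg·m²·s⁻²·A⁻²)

C.

Reference: N·m⁻¹ = kg·m·s⁻²·m⁻¹ = kg·s⁻².
Each option:
  A. [entropy] = kg·m²·s⁻²·K⁻¹
  B. J·s⁻¹ = N·m·s⁻¹ = kg·m²·s⁻³
  C. [m] · [kg·m⁻¹·s⁻²] = kg·s⁻²  ← same
  D. [A] · [kg·m²·s⁻²·A⁻²] = kg·m²·s⁻²·A⁻¹
Only C. matches kg·s⁻².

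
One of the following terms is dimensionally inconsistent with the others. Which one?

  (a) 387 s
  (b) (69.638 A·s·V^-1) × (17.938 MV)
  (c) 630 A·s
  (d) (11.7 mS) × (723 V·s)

Reduce each to base SI dimensions:
  (a) s
  (b) [kg⁻¹·m⁻²·s⁴·A²] · [kg·m²·s⁻³·A⁻¹] = s·A
  (c) A·s = s·A
  (d) [kg⁻¹·m⁻²·s³·A²] · [kg·m²·s⁻²·A⁻¹] = s·A
All reduce to s·A except (a), which is s.

(a)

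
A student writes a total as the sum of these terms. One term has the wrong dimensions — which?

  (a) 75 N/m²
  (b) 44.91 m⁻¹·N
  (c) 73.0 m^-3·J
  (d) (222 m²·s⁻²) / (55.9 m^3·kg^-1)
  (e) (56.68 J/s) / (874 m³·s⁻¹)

(b)

Expand each in SI base units:
  (a) N·m⁻² = kg·m·s⁻²·m⁻² = kg·m⁻¹·s⁻²
  (b) N·m⁻¹ = kg·m·s⁻²·m⁻¹ = kg·s⁻²
  (c) J·m⁻³ = N·m·m⁻³ = kg·m⁻¹·s⁻²
  (d) [m²·s⁻²] / [kg⁻¹·m³] = kg·m⁻¹·s⁻²
  (e) [kg·m²·s⁻³] / [m³·s⁻¹] = kg·m⁻¹·s⁻²
All reduce to kg·m⁻¹·s⁻² except (b), which is kg·s⁻².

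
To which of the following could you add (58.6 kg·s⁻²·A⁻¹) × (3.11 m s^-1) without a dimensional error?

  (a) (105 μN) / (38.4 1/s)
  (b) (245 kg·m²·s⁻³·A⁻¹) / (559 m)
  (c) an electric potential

Reference: [kg·s⁻²·A⁻¹] · [m·s⁻¹] = kg·m·s⁻³·A⁻¹.
Each option:
  (a) [kg·m·s⁻²] / [s⁻¹] = kg·m·s⁻¹
  (b) [kg·m²·s⁻³·A⁻¹] / [m] = kg·m·s⁻³·A⁻¹  ← same
  (c) [electric potential] = kg·m²·s⁻³·A⁻¹
Only (b) matches kg·m·s⁻³·A⁻¹.

(b)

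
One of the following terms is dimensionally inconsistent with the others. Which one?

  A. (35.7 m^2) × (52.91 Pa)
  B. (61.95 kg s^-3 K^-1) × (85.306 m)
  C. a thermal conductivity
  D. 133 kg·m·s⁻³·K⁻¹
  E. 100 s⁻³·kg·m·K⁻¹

A.

Dimensions:
  A. [m²] · [kg·m⁻¹·s⁻²] = kg·m·s⁻²
  B. [kg·s⁻³·K⁻¹] · [m] = kg·m·s⁻³·K⁻¹
  C. [thermal conductivity] = kg·m·s⁻³·K⁻¹
  D. kg·m·s⁻³·K⁻¹
  E. kg·m·s⁻³·K⁻¹
All reduce to kg·m·s⁻³·K⁻¹ except A., which is kg·m·s⁻².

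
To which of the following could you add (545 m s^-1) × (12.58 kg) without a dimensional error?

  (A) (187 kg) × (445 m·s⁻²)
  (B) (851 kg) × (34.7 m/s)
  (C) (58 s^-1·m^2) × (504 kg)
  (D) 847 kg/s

(B)

Reference: [m·s⁻¹] · [kg] = kg·m·s⁻¹.
Each option:
  (A) [kg] · [m·s⁻²] = kg·m·s⁻²
  (B) [kg] · [m·s⁻¹] = kg·m·s⁻¹  ← same
  (C) [m²·s⁻¹] · [kg] = kg·m²·s⁻¹
  (D) kg·s⁻¹
Only (B) matches kg·m·s⁻¹.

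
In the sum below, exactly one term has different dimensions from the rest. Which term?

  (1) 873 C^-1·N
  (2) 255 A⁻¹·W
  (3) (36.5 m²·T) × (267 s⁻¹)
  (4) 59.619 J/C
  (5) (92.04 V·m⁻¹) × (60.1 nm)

Work out the base dimensions of each:
  (1) N·C⁻¹ = kg·m·s⁻²·(s·A)⁻¹ = kg·m·s⁻³·A⁻¹
  (2) W·A⁻¹ = J·s⁻¹·A⁻¹ = kg·m²·s⁻³·A⁻¹
  (3) [kg·m²·s⁻²·A⁻¹] · [s⁻¹] = kg·m²·s⁻³·A⁻¹
  (4) J·C⁻¹ = N·m·(s·A)⁻¹ = kg·m²·s⁻³·A⁻¹
  (5) [kg·m·s⁻³·A⁻¹] · [m] = kg·m²·s⁻³·A⁻¹
All reduce to kg·m²·s⁻³·A⁻¹ except (1), which is kg·m·s⁻³·A⁻¹.

(1)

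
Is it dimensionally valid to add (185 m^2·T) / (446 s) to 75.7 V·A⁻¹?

No

In SI base units:
  (185 m^2·T) / (446 s):  [kg·m²·s⁻²·A⁻¹] / [s] = kg·m²·s⁻³·A⁻¹
  75.7 V·A⁻¹:  V·A⁻¹ = J·C⁻¹·A⁻¹ = kg·m²·s⁻³·A⁻²
kg·m²·s⁻³·A⁻¹ ≠ kg·m²·s⁻³·A⁻², so they cannot be added.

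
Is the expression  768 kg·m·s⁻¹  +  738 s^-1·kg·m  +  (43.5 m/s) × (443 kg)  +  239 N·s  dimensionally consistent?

Yes

Reduce each to base SI dimensions:
  768 kg·m·s⁻¹:  kg·m·s⁻¹
  738 s^-1·kg·m:  kg·m·s⁻¹
  (43.5 m/s) × (443 kg):  [m·s⁻¹] · [kg] = kg·m·s⁻¹
  239 N·s:  N·s = kg·m·s⁻²·s = kg·m·s⁻¹
Every term reduces to kg·m·s⁻¹.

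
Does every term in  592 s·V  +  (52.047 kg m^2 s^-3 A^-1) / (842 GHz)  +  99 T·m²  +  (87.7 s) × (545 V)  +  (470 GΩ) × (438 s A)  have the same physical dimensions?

Reduce each to base SI dimensions:
  592 s·V:  V·s = J·C⁻¹·s = kg·m²·s⁻²·A⁻¹
  (52.047 kg m^2 s^-3 A^-1) / (842 GHz):  [kg·m²·s⁻³·A⁻¹] / [s⁻¹] = kg·m²·s⁻²·A⁻¹
  99 T·m²:  T·m² = Wb·m⁻²·m² = kg·m²·s⁻²·A⁻¹
  (87.7 s) × (545 V):  [s] · [kg·m²·s⁻³·A⁻¹] = kg·m²·s⁻²·A⁻¹
  (470 GΩ) × (438 s A):  [kg·m²·s⁻³·A⁻²] · [s·A] = kg·m²·s⁻²·A⁻¹
Every term reduces to kg·m²·s⁻²·A⁻¹.

Yes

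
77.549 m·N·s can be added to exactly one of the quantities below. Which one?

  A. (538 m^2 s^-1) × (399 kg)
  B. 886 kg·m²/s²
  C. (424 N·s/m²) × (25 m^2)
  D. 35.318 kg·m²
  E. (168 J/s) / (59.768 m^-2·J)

A.

Reference: N·m·s = kg·m·s⁻²·m·s = kg·m²·s⁻¹.
Each option:
  A. [m²·s⁻¹] · [kg] = kg·m²·s⁻¹  ← same
  B. kg·m²·s⁻²
  C. [kg·m⁻¹·s⁻¹] · [m²] = kg·m·s⁻¹
  D. kg·m²
  E. [kg·m²·s⁻³] / [kg·s⁻²] = m²·s⁻¹
Only A. matches kg·m²·s⁻¹.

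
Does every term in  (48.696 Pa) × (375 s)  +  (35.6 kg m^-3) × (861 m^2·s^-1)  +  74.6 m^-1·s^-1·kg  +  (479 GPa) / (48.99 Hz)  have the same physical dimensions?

Dimensions:
  (48.696 Pa) × (375 s):  [kg·m⁻¹·s⁻²] · [s] = kg·m⁻¹·s⁻¹
  (35.6 kg m^-3) × (861 m^2·s^-1):  [kg·m⁻³] · [m²·s⁻¹] = kg·m⁻¹·s⁻¹
  74.6 m^-1·s^-1·kg:  kg·m⁻¹·s⁻¹
  (479 GPa) / (48.99 Hz):  [kg·m⁻¹·s⁻²] / [s⁻¹] = kg·m⁻¹·s⁻¹
Every term reduces to kg·m⁻¹·s⁻¹.

Yes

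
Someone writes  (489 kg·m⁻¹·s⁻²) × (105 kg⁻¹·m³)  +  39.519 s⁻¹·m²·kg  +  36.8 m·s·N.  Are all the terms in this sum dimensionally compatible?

In SI base units:
  (489 kg·m⁻¹·s⁻²) × (105 kg⁻¹·m³):  [kg·m⁻¹·s⁻²] · [kg⁻¹·m³] = m²·s⁻²
  39.519 s⁻¹·m²·kg:  kg·m²·s⁻¹
  36.8 m·s·N:  N·m·s = kg·m·s⁻²·m·s = kg·m²·s⁻¹
The terms do not share a single dimension (kg·m²·s⁻¹ vs m²·s⁻²).

No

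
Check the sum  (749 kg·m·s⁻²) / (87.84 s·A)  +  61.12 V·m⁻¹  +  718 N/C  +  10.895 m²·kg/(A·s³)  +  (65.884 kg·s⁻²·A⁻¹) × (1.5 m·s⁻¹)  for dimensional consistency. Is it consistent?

Reduce each to base SI dimensions:
  (749 kg·m·s⁻²) / (87.84 s·A):  [kg·m·s⁻²] / [s·A] = kg·m·s⁻³·A⁻¹
  61.12 V·m⁻¹:  V·m⁻¹ = J·C⁻¹·m⁻¹ = kg·m·s⁻³·A⁻¹
  718 N/C:  N·C⁻¹ = kg·m·s⁻²·(s·A)⁻¹ = kg·m·s⁻³·A⁻¹
  10.895 m²·kg/(A·s³):  kg·m²·s⁻³·A⁻¹
  (65.884 kg·s⁻²·A⁻¹) × (1.5 m·s⁻¹):  [kg·s⁻²·A⁻¹] · [m·s⁻¹] = kg·m·s⁻³·A⁻¹
The terms do not share a single dimension (kg·m²·s⁻³·A⁻¹ vs kg·m·s⁻³·A⁻¹).

No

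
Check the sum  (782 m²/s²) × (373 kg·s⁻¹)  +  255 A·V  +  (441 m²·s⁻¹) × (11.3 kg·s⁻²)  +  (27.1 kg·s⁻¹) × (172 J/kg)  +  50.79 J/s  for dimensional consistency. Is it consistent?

Yes

Work out the base dimensions of each:
  (782 m²/s²) × (373 kg·s⁻¹):  [m²·s⁻²] · [kg·s⁻¹] = kg·m²·s⁻³
  255 A·V:  V·A = J·C⁻¹·A = kg·m²·s⁻³
  (441 m²·s⁻¹) × (11.3 kg·s⁻²):  [m²·s⁻¹] · [kg·s⁻²] = kg·m²·s⁻³
  (27.1 kg·s⁻¹) × (172 J/kg):  [kg·s⁻¹] · [m²·s⁻²] = kg·m²·s⁻³
  50.79 J/s:  J·s⁻¹ = N·m·s⁻¹ = kg·m²·s⁻³
Every term reduces to kg·m²·s⁻³.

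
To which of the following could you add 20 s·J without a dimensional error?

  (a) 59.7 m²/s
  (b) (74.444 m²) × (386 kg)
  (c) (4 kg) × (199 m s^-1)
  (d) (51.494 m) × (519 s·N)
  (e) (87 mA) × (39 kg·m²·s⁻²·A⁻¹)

Reference: J·s = N·m·s = kg·m²·s⁻¹.
Each option:
  (a) m²·s⁻¹
  (b) [m²] · [kg] = kg·m²
  (c) [kg] · [m·s⁻¹] = kg·m·s⁻¹
  (d) [m] · [kg·m·s⁻¹] = kg·m²·s⁻¹  ← same
  (e) [A] · [kg·m²·s⁻²·A⁻¹] = kg·m²·s⁻²
Only (d) matches kg·m²·s⁻¹.

(d)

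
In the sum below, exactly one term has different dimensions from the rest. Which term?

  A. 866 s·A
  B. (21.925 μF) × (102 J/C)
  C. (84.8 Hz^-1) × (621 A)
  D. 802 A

Reduce each to base SI dimensions:
  A. A·s = s·A
  B. [kg⁻¹·m⁻²·s⁴·A²] · [kg·m²·s⁻³·A⁻¹] = s·A
  C. [s] · [A] = s·A
  D. A
All reduce to s·A except D., which is A.

D.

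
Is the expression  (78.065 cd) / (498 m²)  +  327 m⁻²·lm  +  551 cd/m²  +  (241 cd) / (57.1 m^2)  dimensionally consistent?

In SI base units:
  (78.065 cd) / (498 m²):  [cd] / [m²] = m⁻²·cd
  327 m⁻²·lm:  lm·m⁻² = cd·m⁻² = m⁻²·cd
  551 cd/m²:  cd·m⁻² = m⁻²·cd
  (241 cd) / (57.1 m^2):  [cd] / [m²] = m⁻²·cd
Every term reduces to m⁻²·cd.

Yes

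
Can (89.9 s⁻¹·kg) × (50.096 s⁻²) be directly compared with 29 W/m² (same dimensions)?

Work out the base dimensions of each:
  (89.9 s⁻¹·kg) × (50.096 s⁻²):  [kg·s⁻¹] · [s⁻²] = kg·s⁻³
  29 W/m²:  W·m⁻² = J·s⁻¹·m⁻² = kg·s⁻³
Both are kg·s⁻³, so they have the same dimensions and can be added.

Yes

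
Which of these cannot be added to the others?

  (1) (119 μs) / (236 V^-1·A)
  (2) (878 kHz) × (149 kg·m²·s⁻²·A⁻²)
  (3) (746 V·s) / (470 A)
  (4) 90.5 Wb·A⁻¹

(2)

Reduce each to base SI dimensions:
  (1) [s] / [kg⁻¹·m⁻²·s³·A²] = kg·m²·s⁻²·A⁻²
  (2) [s⁻¹] · [kg·m²·s⁻²·A⁻²] = kg·m²·s⁻³·A⁻²
  (3) [kg·m²·s⁻²·A⁻¹] / [A] = kg·m²·s⁻²·A⁻²
  (4) Wb·A⁻¹ = V·s·A⁻¹ = kg·m²·s⁻²·A⁻²
All reduce to kg·m²·s⁻²·A⁻² except (2), which is kg·m²·s⁻³·A⁻².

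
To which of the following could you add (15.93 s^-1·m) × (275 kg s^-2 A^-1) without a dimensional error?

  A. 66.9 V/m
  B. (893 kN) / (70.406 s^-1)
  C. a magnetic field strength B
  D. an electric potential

Reference: [m·s⁻¹] · [kg·s⁻²·A⁻¹] = kg·m·s⁻³·A⁻¹.
Each option:
  A. V·m⁻¹ = J·C⁻¹·m⁻¹ = kg·m·s⁻³·A⁻¹  ← same
  B. [kg·m·s⁻²] / [s⁻¹] = kg·m·s⁻¹
  C. [magnetic field strength B] = kg·s⁻²·A⁻¹
  D. [electric potential] = kg·m²·s⁻³·A⁻¹
Only A. matches kg·m·s⁻³·A⁻¹.

A.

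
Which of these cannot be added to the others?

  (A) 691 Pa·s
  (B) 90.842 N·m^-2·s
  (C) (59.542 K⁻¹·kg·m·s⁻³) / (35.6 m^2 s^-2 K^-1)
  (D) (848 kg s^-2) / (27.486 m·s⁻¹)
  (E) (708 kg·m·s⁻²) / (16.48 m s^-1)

Reduce each to base SI dimensions:
  (A) Pa·s = N·m⁻²·s = kg·m⁻¹·s⁻¹
  (B) N·s·m⁻² = kg·m·s⁻²·s·m⁻² = kg·m⁻¹·s⁻¹
  (C) [kg·m·s⁻³·K⁻¹] / [m²·s⁻²·K⁻¹] = kg·m⁻¹·s⁻¹
  (D) [kg·s⁻²] / [m·s⁻¹] = kg·m⁻¹·s⁻¹
  (E) [kg·m·s⁻²] / [m·s⁻¹] = kg·s⁻¹
All reduce to kg·m⁻¹·s⁻¹ except (E), which is kg·s⁻¹.

(E)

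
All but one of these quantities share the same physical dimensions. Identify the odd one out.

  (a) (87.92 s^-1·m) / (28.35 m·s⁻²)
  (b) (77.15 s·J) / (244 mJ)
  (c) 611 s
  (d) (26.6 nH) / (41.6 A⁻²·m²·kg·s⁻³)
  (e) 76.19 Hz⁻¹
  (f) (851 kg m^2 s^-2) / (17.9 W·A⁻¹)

(f)

Expand each in SI base units:
  (a) [m·s⁻¹] / [m·s⁻²] = s
  (b) [kg·m²·s⁻¹] / [kg·m²·s⁻²] = s
  (c) s
  (d) [kg·m²·s⁻²·A⁻²] / [kg·m²·s⁻³·A⁻²] = s
  (e) Hz⁻¹ = (s⁻¹)⁻¹ = s
  (f) [kg·m²·s⁻²] / [kg·m²·s⁻³·A⁻¹] = s·A
All reduce to s except (f), which is s·A.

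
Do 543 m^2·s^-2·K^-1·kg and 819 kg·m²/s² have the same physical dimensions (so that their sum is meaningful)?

No

Expand each in SI base units:
  543 m^2·s^-2·K^-1·kg:  kg·m²·s⁻²·K⁻¹
  819 kg·m²/s²:  kg·m²·s⁻²
kg·m²·s⁻²·K⁻¹ ≠ kg·m²·s⁻², so they cannot be added.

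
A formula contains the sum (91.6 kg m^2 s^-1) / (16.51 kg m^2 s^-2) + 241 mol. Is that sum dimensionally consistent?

Expand each in SI base units:
  (91.6 kg m^2 s^-1) / (16.51 kg m^2 s^-2):  [kg·m²·s⁻¹] / [kg·m²·s⁻²] = s
  241 mol:  mol
s ≠ mol, so they cannot be added.

No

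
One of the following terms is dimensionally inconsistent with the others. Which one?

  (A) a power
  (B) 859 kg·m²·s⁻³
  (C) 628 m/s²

Expand each in SI base units:
  (A) [power] = kg·m²·s⁻³
  (B) kg·m²·s⁻³
  (C) m·s⁻²
All reduce to kg·m²·s⁻³ except (C), which is m·s⁻².

(C)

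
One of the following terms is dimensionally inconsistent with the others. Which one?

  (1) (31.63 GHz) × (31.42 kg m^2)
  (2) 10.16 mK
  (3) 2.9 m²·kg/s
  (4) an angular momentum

(2)

Expand each in SI base units:
  (1) [s⁻¹] · [kg·m²] = kg·m²·s⁻¹
  (2) K
  (3) kg·m²·s⁻¹
  (4) [angular momentum] = kg·m²·s⁻¹
All reduce to kg·m²·s⁻¹ except (2), which is K.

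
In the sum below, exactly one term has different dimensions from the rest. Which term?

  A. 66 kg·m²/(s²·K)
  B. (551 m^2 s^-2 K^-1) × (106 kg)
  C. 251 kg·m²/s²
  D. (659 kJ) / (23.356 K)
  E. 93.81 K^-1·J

Reduce each to base SI dimensions:
  A. kg·m²·s⁻²·K⁻¹
  B. [m²·s⁻²·K⁻¹] · [kg] = kg·m²·s⁻²·K⁻¹
  C. kg·m²·s⁻²
  D. [kg·m²·s⁻²] / [K] = kg·m²·s⁻²·K⁻¹
  E. J·K⁻¹ = N·m·K⁻¹ = kg·m²·s⁻²·K⁻¹
All reduce to kg·m²·s⁻²·K⁻¹ except C., which is kg·m²·s⁻².

C.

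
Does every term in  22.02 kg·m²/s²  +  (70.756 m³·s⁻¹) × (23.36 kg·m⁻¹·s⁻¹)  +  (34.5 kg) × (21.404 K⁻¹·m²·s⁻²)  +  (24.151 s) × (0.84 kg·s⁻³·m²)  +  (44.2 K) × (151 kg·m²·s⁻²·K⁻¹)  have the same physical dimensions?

No

Dimensions:
  22.02 kg·m²/s²:  kg·m²·s⁻²
  (70.756 m³·s⁻¹) × (23.36 kg·m⁻¹·s⁻¹):  [m³·s⁻¹] · [kg·m⁻¹·s⁻¹] = kg·m²·s⁻²
  (34.5 kg) × (21.404 K⁻¹·m²·s⁻²):  [kg] · [m²·s⁻²·K⁻¹] = kg·m²·s⁻²·K⁻¹
  (24.151 s) × (0.84 kg·s⁻³·m²):  [s] · [kg·m²·s⁻³] = kg·m²·s⁻²
  (44.2 K) × (151 kg·m²·s⁻²·K⁻¹):  [K] · [kg·m²·s⁻²·K⁻¹] = kg·m²·s⁻²
The terms do not share a single dimension (kg·m²·s⁻² vs kg·m²·s⁻²·K⁻¹).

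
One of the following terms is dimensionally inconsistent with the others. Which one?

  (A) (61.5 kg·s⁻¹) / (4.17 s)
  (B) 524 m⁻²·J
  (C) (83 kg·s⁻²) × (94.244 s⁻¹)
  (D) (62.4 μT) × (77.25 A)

In SI base units:
  (A) [kg·s⁻¹] / [s] = kg·s⁻²
  (B) J·m⁻² = N·m·m⁻² = kg·s⁻²
  (C) [kg·s⁻²] · [s⁻¹] = kg·s⁻³
  (D) [kg·s⁻²·A⁻¹] · [A] = kg·s⁻²
All reduce to kg·s⁻² except (C), which is kg·s⁻³.

(C)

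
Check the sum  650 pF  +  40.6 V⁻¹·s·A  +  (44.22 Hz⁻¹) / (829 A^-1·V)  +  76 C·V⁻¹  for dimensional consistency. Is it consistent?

Dimensions:
  650 pF:  F = C·V⁻¹ = kg⁻¹·m⁻²·s⁴·A²
  40.6 V⁻¹·s·A:  A·s·V⁻¹ = A·s·(J·C⁻¹)⁻¹ = kg⁻¹·m⁻²·s⁴·A²
  (44.22 Hz⁻¹) / (829 A^-1·V):  [s] / [kg·m²·s⁻³·A⁻²] = kg⁻¹·m⁻²·s⁴·A²
  76 C·V⁻¹:  C·V⁻¹ = s·A·(J·C⁻¹)⁻¹ = kg⁻¹·m⁻²·s⁴·A²
Every term reduces to kg⁻¹·m⁻²·s⁴·A².

Yes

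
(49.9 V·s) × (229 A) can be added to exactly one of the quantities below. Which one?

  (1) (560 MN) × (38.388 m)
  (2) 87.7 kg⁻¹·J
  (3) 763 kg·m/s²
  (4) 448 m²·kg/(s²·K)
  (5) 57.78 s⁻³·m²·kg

Reference: [kg·m²·s⁻²·A⁻¹] · [A] = kg·m²·s⁻².
Each option:
  (1) [kg·m·s⁻²] · [m] = kg·m²·s⁻²  ← same
  (2) J·kg⁻¹ = N·m·kg⁻¹ = m²·s⁻²
  (3) kg·m·s⁻²
  (4) kg·m²·s⁻²·K⁻¹
  (5) kg·m²·s⁻³
Only (1) matches kg·m²·s⁻².

(1)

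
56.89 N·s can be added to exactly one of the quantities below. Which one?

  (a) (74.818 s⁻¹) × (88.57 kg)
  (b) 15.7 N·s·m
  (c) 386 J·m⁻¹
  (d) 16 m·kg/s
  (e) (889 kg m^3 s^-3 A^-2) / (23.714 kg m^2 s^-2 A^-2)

(d)

Reference: N·s = kg·m·s⁻²·s = kg·m·s⁻¹.
Each option:
  (a) [s⁻¹] · [kg] = kg·s⁻¹
  (b) N·m·s = kg·m·s⁻²·m·s = kg·m²·s⁻¹
  (c) J·m⁻¹ = N·m·m⁻¹ = kg·m·s⁻²
  (d) kg·m·s⁻¹  ← same
  (e) [kg·m³·s⁻³·A⁻²] / [kg·m²·s⁻²·A⁻²] = m·s⁻¹
Only (d) matches kg·m·s⁻¹.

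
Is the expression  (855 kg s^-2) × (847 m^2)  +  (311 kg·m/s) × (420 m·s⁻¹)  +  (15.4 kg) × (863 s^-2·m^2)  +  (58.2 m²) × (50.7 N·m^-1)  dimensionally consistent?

Expand each in SI base units:
  (855 kg s^-2) × (847 m^2):  [kg·s⁻²] · [m²] = kg·m²·s⁻²
  (311 kg·m/s) × (420 m·s⁻¹):  [kg·m·s⁻¹] · [m·s⁻¹] = kg·m²·s⁻²
  (15.4 kg) × (863 s^-2·m^2):  [kg] · [m²·s⁻²] = kg·m²·s⁻²
  (58.2 m²) × (50.7 N·m^-1):  [m²] · [kg·s⁻²] = kg·m²·s⁻²
Every term reduces to kg·m²·s⁻².

Yes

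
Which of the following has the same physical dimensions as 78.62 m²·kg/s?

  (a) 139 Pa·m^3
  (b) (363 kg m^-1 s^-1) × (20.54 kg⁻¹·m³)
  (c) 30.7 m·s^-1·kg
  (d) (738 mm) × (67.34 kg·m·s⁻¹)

Reference: kg·m²·s⁻¹.
Each option:
  (a) Pa·m³ = N·m⁻²·m³ = kg·m²·s⁻²
  (b) [kg·m⁻¹·s⁻¹] · [kg⁻¹·m³] = m²·s⁻¹
  (c) kg·m·s⁻¹
  (d) [m] · [kg·m·s⁻¹] = kg·m²·s⁻¹  ← same
Only (d) matches kg·m²·s⁻¹.

(d)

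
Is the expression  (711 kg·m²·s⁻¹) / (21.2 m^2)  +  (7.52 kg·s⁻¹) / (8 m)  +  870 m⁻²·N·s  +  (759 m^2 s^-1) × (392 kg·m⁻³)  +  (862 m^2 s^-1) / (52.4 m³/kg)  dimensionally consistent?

No

Dimensions:
  (711 kg·m²·s⁻¹) / (21.2 m^2):  [kg·m²·s⁻¹] / [m²] = kg·s⁻¹
  (7.52 kg·s⁻¹) / (8 m):  [kg·s⁻¹] / [m] = kg·m⁻¹·s⁻¹
  870 m⁻²·N·s:  N·s·m⁻² = kg·m·s⁻²·s·m⁻² = kg·m⁻¹·s⁻¹
  (759 m^2 s^-1) × (392 kg·m⁻³):  [m²·s⁻¹] · [kg·m⁻³] = kg·m⁻¹·s⁻¹
  (862 m^2 s^-1) / (52.4 m³/kg):  [m²·s⁻¹] / [kg⁻¹·m³] = kg·m⁻¹·s⁻¹
The terms do not share a single dimension (kg·m⁻¹·s⁻¹ vs kg·s⁻¹).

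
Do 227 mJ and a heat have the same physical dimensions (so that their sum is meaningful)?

In SI base units:
  227 mJ:  J = N·m = kg·m²·s⁻²
  a heat:  [heat] = kg·m²·s⁻²
Both are kg·m²·s⁻², so they have the same dimensions and can be added.

Yes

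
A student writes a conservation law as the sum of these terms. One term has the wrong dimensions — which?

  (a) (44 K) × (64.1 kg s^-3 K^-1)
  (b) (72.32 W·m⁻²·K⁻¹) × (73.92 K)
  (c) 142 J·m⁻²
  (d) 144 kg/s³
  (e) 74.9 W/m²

Reduce each to base SI dimensions:
  (a) [K] · [kg·s⁻³·K⁻¹] = kg·s⁻³
  (b) [kg·s⁻³·K⁻¹] · [K] = kg·s⁻³
  (c) J·m⁻² = N·m·m⁻² = kg·s⁻²
  (d) kg·s⁻³
  (e) W·m⁻² = J·s⁻¹·m⁻² = kg·s⁻³
All reduce to kg·s⁻³ except (c), which is kg·s⁻².

(c)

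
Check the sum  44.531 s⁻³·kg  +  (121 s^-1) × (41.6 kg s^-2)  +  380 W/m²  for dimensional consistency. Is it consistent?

Reduce each to base SI dimensions:
  44.531 s⁻³·kg:  kg·s⁻³
  (121 s^-1) × (41.6 kg s^-2):  [s⁻¹] · [kg·s⁻²] = kg·s⁻³
  380 W/m²:  W·m⁻² = J·s⁻¹·m⁻² = kg·s⁻³
Every term reduces to kg·s⁻³.

Yes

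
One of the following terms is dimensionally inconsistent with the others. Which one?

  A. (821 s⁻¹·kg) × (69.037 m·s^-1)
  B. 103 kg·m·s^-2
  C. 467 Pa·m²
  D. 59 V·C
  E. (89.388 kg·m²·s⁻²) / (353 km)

D.

In SI base units:
  A. [kg·s⁻¹] · [m·s⁻¹] = kg·m·s⁻²
  B. kg·m·s⁻²
  C. Pa·m² = N·m⁻²·m² = kg·m·s⁻²
  D. C·V = s·A·J·C⁻¹ = kg·m²·s⁻²
  E. [kg·m²·s⁻²] / [m] = kg·m·s⁻²
All reduce to kg·m·s⁻² except D., which is kg·m²·s⁻².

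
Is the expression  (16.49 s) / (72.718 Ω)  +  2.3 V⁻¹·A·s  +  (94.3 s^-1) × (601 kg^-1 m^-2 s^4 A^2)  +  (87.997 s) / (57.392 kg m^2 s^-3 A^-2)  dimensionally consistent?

In SI base units:
  (16.49 s) / (72.718 Ω):  [s] / [kg·m²·s⁻³·A⁻²] = kg⁻¹·m⁻²·s⁴·A²
  2.3 V⁻¹·A·s:  A·s·V⁻¹ = A·s·(J·C⁻¹)⁻¹ = kg⁻¹·m⁻²·s⁴·A²
  (94.3 s^-1) × (601 kg^-1 m^-2 s^4 A^2):  [s⁻¹] · [kg⁻¹·m⁻²·s⁴·A²] = kg⁻¹·m⁻²·s³·A²
  (87.997 s) / (57.392 kg m^2 s^-3 A^-2):  [s] / [kg·m²·s⁻³·A⁻²] = kg⁻¹·m⁻²·s⁴·A²
The terms do not share a single dimension (kg⁻¹·m⁻²·s³·A² vs kg⁻¹·m⁻²·s⁴·A²).

No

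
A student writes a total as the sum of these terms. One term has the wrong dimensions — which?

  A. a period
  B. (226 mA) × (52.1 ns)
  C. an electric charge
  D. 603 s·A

A.

Reduce each to base SI dimensions:
  A. [period] = s
  B. [A] · [s] = s·A
  C. [electric charge] = s·A
  D. A·s = s·A
All reduce to s·A except A., which is s.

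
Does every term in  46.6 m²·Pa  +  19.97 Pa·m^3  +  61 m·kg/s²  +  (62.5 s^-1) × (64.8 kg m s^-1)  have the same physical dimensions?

No

In SI base units:
  46.6 m²·Pa:  Pa·m² = N·m⁻²·m² = kg·m·s⁻²
  19.97 Pa·m^3:  Pa·m³ = N·m⁻²·m³ = kg·m²·s⁻²
  61 m·kg/s²:  kg·m·s⁻²
  (62.5 s^-1) × (64.8 kg m s^-1):  [s⁻¹] · [kg·m·s⁻¹] = kg·m·s⁻²
The terms do not share a single dimension (kg·m²·s⁻² vs kg·m·s⁻²).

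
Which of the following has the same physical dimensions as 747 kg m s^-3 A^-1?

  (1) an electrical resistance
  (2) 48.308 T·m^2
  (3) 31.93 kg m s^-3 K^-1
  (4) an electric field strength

Reference: kg·m·s⁻³·A⁻¹.
Each option:
  (1) [electrical resistance] = kg·m²·s⁻³·A⁻²
  (2) T·m² = Wb·m⁻²·m² = kg·m²·s⁻²·A⁻¹
  (3) kg·m·s⁻³·K⁻¹
  (4) [electric field strength] = kg·m·s⁻³·A⁻¹  ← same
Only (4) matches kg·m·s⁻³·A⁻¹.

(4)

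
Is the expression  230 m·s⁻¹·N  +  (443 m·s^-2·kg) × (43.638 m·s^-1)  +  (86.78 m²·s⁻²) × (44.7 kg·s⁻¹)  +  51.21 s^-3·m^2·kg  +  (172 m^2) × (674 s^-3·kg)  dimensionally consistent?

Yes

Expand each in SI base units:
  230 m·s⁻¹·N:  N·m·s⁻¹ = kg·m·s⁻²·m·s⁻¹ = kg·m²·s⁻³
  (443 m·s^-2·kg) × (43.638 m·s^-1):  [kg·m·s⁻²] · [m·s⁻¹] = kg·m²·s⁻³
  (86.78 m²·s⁻²) × (44.7 kg·s⁻¹):  [m²·s⁻²] · [kg·s⁻¹] = kg·m²·s⁻³
  51.21 s^-3·m^2·kg:  kg·m²·s⁻³
  (172 m^2) × (674 s^-3·kg):  [m²] · [kg·s⁻³] = kg·m²·s⁻³
Every term reduces to kg·m²·s⁻³.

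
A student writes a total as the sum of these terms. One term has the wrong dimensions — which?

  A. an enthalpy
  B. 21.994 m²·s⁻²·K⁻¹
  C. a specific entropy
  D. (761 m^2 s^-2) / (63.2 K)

A.

In SI base units:
  A. [enthalpy] = kg·m²·s⁻²
  B. m²·s⁻²·K⁻¹
  C. [specific entropy] = m²·s⁻²·K⁻¹
  D. [m²·s⁻²] / [K] = m²·s⁻²·K⁻¹
All reduce to m²·s⁻²·K⁻¹ except A., which is kg·m²·s⁻².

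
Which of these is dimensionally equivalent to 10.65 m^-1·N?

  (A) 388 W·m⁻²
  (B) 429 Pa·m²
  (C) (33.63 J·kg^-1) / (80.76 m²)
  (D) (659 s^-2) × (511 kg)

(D)

Reference: N·m⁻¹ = kg·m·s⁻²·m⁻¹ = kg·s⁻².
Each option:
  (A) W·m⁻² = J·s⁻¹·m⁻² = kg·s⁻³
  (B) Pa·m² = N·m⁻²·m² = kg·m·s⁻²
  (C) [m²·s⁻²] / [m²] = s⁻²
  (D) [s⁻²] · [kg] = kg·s⁻²  ← same
Only (D) matches kg·s⁻².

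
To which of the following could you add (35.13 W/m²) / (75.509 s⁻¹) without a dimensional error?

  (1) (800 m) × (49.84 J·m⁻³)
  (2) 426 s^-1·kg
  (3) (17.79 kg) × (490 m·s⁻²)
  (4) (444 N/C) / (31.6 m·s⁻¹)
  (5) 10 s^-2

(1)

Reference: [kg·s⁻³] / [s⁻¹] = kg·s⁻².
Each option:
  (1) [m] · [kg·m⁻¹·s⁻²] = kg·s⁻²  ← same
  (2) kg·s⁻¹
  (3) [kg] · [m·s⁻²] = kg·m·s⁻²
  (4) [kg·m·s⁻³·A⁻¹] / [m·s⁻¹] = kg·s⁻²·A⁻¹
  (5) s⁻²
Only (1) matches kg·s⁻².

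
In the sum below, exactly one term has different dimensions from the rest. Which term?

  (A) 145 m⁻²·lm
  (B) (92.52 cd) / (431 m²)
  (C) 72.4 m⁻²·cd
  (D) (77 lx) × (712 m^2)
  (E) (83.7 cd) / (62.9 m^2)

Dimensions:
  (A) lm·m⁻² = cd·m⁻² = m⁻²·cd
  (B) [cd] / [m²] = m⁻²·cd
  (C) cd·m⁻² = m⁻²·cd
  (D) [m⁻²·cd] · [m²] = cd
  (E) [cd] / [m²] = m⁻²·cd
All reduce to m⁻²·cd except (D), which is cd.

(D)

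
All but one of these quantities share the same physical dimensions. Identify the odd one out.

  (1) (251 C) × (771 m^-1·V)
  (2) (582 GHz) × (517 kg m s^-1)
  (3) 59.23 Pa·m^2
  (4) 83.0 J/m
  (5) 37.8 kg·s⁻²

(5)

In SI base units:
  (1) [s·A] · [kg·m·s⁻³·A⁻¹] = kg·m·s⁻²
  (2) [s⁻¹] · [kg·m·s⁻¹] = kg·m·s⁻²
  (3) Pa·m² = N·m⁻²·m² = kg·m·s⁻²
  (4) J·m⁻¹ = N·m·m⁻¹ = kg·m·s⁻²
  (5) kg·s⁻²
All reduce to kg·m·s⁻² except (5), which is kg·s⁻².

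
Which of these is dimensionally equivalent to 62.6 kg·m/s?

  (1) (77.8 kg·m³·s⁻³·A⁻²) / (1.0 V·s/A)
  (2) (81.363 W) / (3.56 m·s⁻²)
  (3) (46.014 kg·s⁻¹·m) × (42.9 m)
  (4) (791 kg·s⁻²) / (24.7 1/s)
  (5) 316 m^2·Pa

Reference: kg·m·s⁻¹.
Each option:
  (1) [kg·m³·s⁻³·A⁻²] / [kg·m²·s⁻²·A⁻²] = m·s⁻¹
  (2) [kg·m²·s⁻³] / [m·s⁻²] = kg·m·s⁻¹  ← same
  (3) [kg·m·s⁻¹] · [m] = kg·m²·s⁻¹
  (4) [kg·s⁻²] / [s⁻¹] = kg·s⁻¹
  (5) Pa·m² = N·m⁻²·m² = kg·m·s⁻²
Only (2) matches kg·m·s⁻¹.

(2)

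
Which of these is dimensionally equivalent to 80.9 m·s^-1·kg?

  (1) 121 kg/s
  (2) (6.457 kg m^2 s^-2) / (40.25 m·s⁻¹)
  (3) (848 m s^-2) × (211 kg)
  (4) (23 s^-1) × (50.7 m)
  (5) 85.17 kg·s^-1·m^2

Reference: kg·m·s⁻¹.
Each option:
  (1) kg·s⁻¹
  (2) [kg·m²·s⁻²] / [m·s⁻¹] = kg·m·s⁻¹  ← same
  (3) [m·s⁻²] · [kg] = kg·m·s⁻²
  (4) [s⁻¹] · [m] = m·s⁻¹
  (5) kg·m²·s⁻¹
Only (2) matches kg·m·s⁻¹.

(2)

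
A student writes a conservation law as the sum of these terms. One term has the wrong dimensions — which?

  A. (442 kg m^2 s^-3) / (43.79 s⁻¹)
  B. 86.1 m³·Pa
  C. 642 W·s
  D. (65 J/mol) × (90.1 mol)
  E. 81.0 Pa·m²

E.

Expand each in SI base units:
  A. [kg·m²·s⁻³] / [s⁻¹] = kg·m²·s⁻²
  B. Pa·m³ = N·m⁻²·m³ = kg·m²·s⁻²
  C. W·s = J·s⁻¹·s = kg·m²·s⁻²
  D. [kg·m²·s⁻²·mol⁻¹] · [mol] = kg·m²·s⁻²
  E. Pa·m² = N·m⁻²·m² = kg·m·s⁻²
All reduce to kg·m²·s⁻² except E., which is kg·m·s⁻².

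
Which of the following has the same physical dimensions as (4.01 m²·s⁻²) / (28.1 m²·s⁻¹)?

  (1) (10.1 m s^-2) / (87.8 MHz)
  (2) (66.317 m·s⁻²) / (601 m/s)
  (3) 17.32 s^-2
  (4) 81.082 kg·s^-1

Reference: [m²·s⁻²] / [m²·s⁻¹] = s⁻¹.
Each option:
  (1) [m·s⁻²] / [s⁻¹] = m·s⁻¹
  (2) [m·s⁻²] / [m·s⁻¹] = s⁻¹  ← same
  (3) s⁻²
  (4) kg·s⁻¹
Only (2) matches s⁻¹.

(2)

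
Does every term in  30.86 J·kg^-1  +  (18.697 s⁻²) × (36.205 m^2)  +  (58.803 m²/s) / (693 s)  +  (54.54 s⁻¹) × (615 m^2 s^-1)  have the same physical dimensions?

Dimensions:
  30.86 J·kg^-1:  J·kg⁻¹ = N·m·kg⁻¹ = m²·s⁻²
  (18.697 s⁻²) × (36.205 m^2):  [s⁻²] · [m²] = m²·s⁻²
  (58.803 m²/s) / (693 s):  [m²·s⁻¹] / [s] = m²·s⁻²
  (54.54 s⁻¹) × (615 m^2 s^-1):  [s⁻¹] · [m²·s⁻¹] = m²·s⁻²
Every term reduces to m²·s⁻².

Yes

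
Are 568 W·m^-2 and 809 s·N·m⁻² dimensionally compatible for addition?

In SI base units:
  568 W·m^-2:  W·m⁻² = J·s⁻¹·m⁻² = kg·s⁻³
  809 s·N·m⁻²:  N·s·m⁻² = kg·m·s⁻²·s·m⁻² = kg·m⁻¹·s⁻¹
kg·s⁻³ ≠ kg·m⁻¹·s⁻¹, so they cannot be added.

No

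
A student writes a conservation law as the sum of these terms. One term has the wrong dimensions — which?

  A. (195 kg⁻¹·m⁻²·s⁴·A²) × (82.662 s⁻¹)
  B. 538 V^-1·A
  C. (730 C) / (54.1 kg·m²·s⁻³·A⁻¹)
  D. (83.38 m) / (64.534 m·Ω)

Reduce each to base SI dimensions:
  A. [kg⁻¹·m⁻²·s⁴·A²] · [s⁻¹] = kg⁻¹·m⁻²·s³·A²
  B. A·V⁻¹ = A·(J·C⁻¹)⁻¹ = kg⁻¹·m⁻²·s³·A²
  C. [s·A] / [kg·m²·s⁻³·A⁻¹] = kg⁻¹·m⁻²·s⁴·A²
  D. [m] / [kg·m³·s⁻³·A⁻²] = kg⁻¹·m⁻²·s³·A²
All reduce to kg⁻¹·m⁻²·s³·A² except C., which is kg⁻¹·m⁻²·s⁴·A².

C.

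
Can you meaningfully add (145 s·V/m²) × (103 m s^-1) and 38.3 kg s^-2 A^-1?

In SI base units:
  (145 s·V/m²) × (103 m s^-1):  [kg·s⁻²·A⁻¹] · [m·s⁻¹] = kg·m·s⁻³·A⁻¹
  38.3 kg s^-2 A^-1:  kg·s⁻²·A⁻¹
kg·m·s⁻³·A⁻¹ ≠ kg·s⁻²·A⁻¹, so they cannot be added.

No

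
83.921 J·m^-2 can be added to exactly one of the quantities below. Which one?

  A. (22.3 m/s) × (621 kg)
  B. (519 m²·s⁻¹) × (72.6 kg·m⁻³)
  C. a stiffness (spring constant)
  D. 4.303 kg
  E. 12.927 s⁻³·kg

C.

Reference: J·m⁻² = N·m·m⁻² = kg·s⁻².
Each option:
  A. [m·s⁻¹] · [kg] = kg·m·s⁻¹
  B. [m²·s⁻¹] · [kg·m⁻³] = kg·m⁻¹·s⁻¹
  C. [stiffness (spring constant)] = kg·s⁻²  ← same
  D. kg
  E. kg·s⁻³
Only C. matches kg·s⁻².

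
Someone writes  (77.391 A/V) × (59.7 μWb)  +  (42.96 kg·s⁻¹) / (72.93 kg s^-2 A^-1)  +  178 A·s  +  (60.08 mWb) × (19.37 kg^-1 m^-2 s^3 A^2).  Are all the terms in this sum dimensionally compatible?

Yes

In SI base units:
  (77.391 A/V) × (59.7 μWb):  [kg⁻¹·m⁻²·s³·A²] · [kg·m²·s⁻²·A⁻¹] = s·A
  (42.96 kg·s⁻¹) / (72.93 kg s^-2 A^-1):  [kg·s⁻¹] / [kg·s⁻²·A⁻¹] = s·A
  178 A·s:  A·s = s·A
  (60.08 mWb) × (19.37 kg^-1 m^-2 s^3 A^2):  [kg·m²·s⁻²·A⁻¹] · [kg⁻¹·m⁻²·s³·A²] = s·A
Every term reduces to s·A.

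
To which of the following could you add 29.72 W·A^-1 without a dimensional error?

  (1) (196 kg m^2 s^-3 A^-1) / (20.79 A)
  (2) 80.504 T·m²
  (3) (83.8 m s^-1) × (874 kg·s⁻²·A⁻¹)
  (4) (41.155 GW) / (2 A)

Reference: W·A⁻¹ = J·s⁻¹·A⁻¹ = kg·m²·s⁻³·A⁻¹.
Each option:
  (1) [kg·m²·s⁻³·A⁻¹] / [A] = kg·m²·s⁻³·A⁻²
  (2) T·m² = Wb·m⁻²·m² = kg·m²·s⁻²·A⁻¹
  (3) [m·s⁻¹] · [kg·s⁻²·A⁻¹] = kg·m·s⁻³·A⁻¹
  (4) [kg·m²·s⁻³] / [A] = kg·m²·s⁻³·A⁻¹  ← same
Only (4) matches kg·m²·s⁻³·A⁻¹.

(4)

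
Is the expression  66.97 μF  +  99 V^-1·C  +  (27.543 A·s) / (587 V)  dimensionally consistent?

Yes

Expand each in SI base units:
  66.97 μF:  F = C·V⁻¹ = kg⁻¹·m⁻²·s⁴·A²
  99 V^-1·C:  C·V⁻¹ = s·A·(J·C⁻¹)⁻¹ = kg⁻¹·m⁻²·s⁴·A²
  (27.543 A·s) / (587 V):  [s·A] / [kg·m²·s⁻³·A⁻¹] = kg⁻¹·m⁻²·s⁴·A²
Every term reduces to kg⁻¹·m⁻²·s⁴·A².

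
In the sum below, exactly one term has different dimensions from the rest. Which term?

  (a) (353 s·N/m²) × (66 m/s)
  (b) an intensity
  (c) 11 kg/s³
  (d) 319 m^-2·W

(a)

Dimensions:
  (a) [kg·m⁻¹·s⁻¹] · [m·s⁻¹] = kg·s⁻²
  (b) [intensity] = kg·s⁻³
  (c) kg·s⁻³
  (d) W·m⁻² = J·s⁻¹·m⁻² = kg·s⁻³
All reduce to kg·s⁻³ except (a), which is kg·s⁻².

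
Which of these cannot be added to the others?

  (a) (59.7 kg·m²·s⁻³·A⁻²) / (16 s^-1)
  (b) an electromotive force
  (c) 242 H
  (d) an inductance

In SI base units:
  (a) [kg·m²·s⁻³·A⁻²] / [s⁻¹] = kg·m²·s⁻²·A⁻²
  (b) [electromotive force] = kg·m²·s⁻³·A⁻¹
  (c) H = V·s·A⁻¹ = kg·m²·s⁻²·A⁻²
  (d) [inductance] = kg·m²·s⁻²·A⁻²
All reduce to kg·m²·s⁻²·A⁻² except (b), which is kg·m²·s⁻³·A⁻¹.

(b)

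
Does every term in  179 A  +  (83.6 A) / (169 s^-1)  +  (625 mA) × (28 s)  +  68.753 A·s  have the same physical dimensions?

No

Work out the base dimensions of each:
  179 A:  A
  (83.6 A) / (169 s^-1):  [A] / [s⁻¹] = s·A
  (625 mA) × (28 s):  [A] · [s] = s·A
  68.753 A·s:  A·s = s·A
The terms do not share a single dimension (A vs s·A).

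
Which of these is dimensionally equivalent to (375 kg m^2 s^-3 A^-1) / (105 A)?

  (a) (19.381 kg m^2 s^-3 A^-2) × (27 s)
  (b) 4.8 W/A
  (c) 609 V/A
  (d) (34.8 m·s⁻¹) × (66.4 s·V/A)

Reference: [kg·m²·s⁻³·A⁻¹] / [A] = kg·m²·s⁻³·A⁻².
Each option:
  (a) [kg·m²·s⁻³·A⁻²] · [s] = kg·m²·s⁻²·A⁻²
  (b) W·A⁻¹ = J·s⁻¹·A⁻¹ = kg·m²·s⁻³·A⁻¹
  (c) V·A⁻¹ = J·C⁻¹·A⁻¹ = kg·m²·s⁻³·A⁻²  ← same
  (d) [m·s⁻¹] · [kg·m²·s⁻²·A⁻²] = kg·m³·s⁻³·A⁻²
Only (c) matches kg·m²·s⁻³·A⁻².

(c)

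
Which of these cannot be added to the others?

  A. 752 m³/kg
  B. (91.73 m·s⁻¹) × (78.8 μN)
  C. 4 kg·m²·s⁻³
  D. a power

A.

Work out the base dimensions of each:
  A. m³·kg⁻¹ = kg⁻¹·m³
  B. [m·s⁻¹] · [kg·m·s⁻²] = kg·m²·s⁻³
  C. kg·m²·s⁻³
  D. [power] = kg·m²·s⁻³
All reduce to kg·m²·s⁻³ except A., which is kg⁻¹·m³.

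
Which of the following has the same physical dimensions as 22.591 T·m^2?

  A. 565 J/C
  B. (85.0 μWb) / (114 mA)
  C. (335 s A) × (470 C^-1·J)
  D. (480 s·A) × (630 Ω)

D.

Reference: T·m² = Wb·m⁻²·m² = kg·m²·s⁻²·A⁻¹.
Each option:
  A. J·C⁻¹ = N·m·(s·A)⁻¹ = kg·m²·s⁻³·A⁻¹
  B. [kg·m²·s⁻²·A⁻¹] / [A] = kg·m²·s⁻²·A⁻²
  C. [s·A] · [kg·m²·s⁻³·A⁻¹] = kg·m²·s⁻²
  D. [s·A] · [kg·m²·s⁻³·A⁻²] = kg·m²·s⁻²·A⁻¹  ← same
Only D. matches kg·m²·s⁻²·A⁻¹.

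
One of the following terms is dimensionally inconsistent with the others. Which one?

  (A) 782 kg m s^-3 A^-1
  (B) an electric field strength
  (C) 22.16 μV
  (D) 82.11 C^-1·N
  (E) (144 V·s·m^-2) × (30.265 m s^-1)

Work out the base dimensions of each:
  (A) kg·m·s⁻³·A⁻¹
  (B) [electric field strength] = kg·m·s⁻³·A⁻¹
  (C) V = J·C⁻¹ = kg·m²·s⁻³·A⁻¹
  (D) N·C⁻¹ = kg·m·s⁻²·(s·A)⁻¹ = kg·m·s⁻³·A⁻¹
  (E) [kg·s⁻²·A⁻¹] · [m·s⁻¹] = kg·m·s⁻³·A⁻¹
All reduce to kg·m·s⁻³·A⁻¹ except (C), which is kg·m²·s⁻³·A⁻¹.

(C)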